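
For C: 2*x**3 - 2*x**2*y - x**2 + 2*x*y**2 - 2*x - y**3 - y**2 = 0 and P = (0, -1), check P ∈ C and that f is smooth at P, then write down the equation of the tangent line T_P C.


Tangent line at P: -y - 1 = 0.

Step 1: f(0, -1) = 0, so P lies on C.
Step 2: partial derivatives
  f_x(x, y) = 6*x**2 - 4*x*y - 2*x + 2*y**2 - 2, f_y(x, y) = -2*x**2 + 4*x*y - 3*y**2 - 2*y.
  f_x(P) = 0, f_y(P) = -1 (gradient nonzero, so P is smooth).
Step 3: tangent line at P: 0·(x − 0) + -1·(y − -1) = 0.
Expanding: -y - 1 = 0.


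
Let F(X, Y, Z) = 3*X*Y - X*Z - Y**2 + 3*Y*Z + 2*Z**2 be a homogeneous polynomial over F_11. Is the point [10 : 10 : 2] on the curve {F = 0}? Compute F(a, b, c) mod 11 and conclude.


F(10,10,2) ≡ 6 (mod 11); P is NOT on the curve.

Evaluate F(10, 10, 2) term-by-term (mod 11).
  3*X*Y ↦ 3·10·10·1 = 300
  -X*Z ↦ -1·10·1·2 = -20
  -Y**2 ↦ -1·1·100·1 = -100
  3*Y*Z ↦ 3·1·10·2 = 60
  2*Z**2 ↦ 2·1·1·4 = 8
Sum: F(10, 10, 2) = (300) + (-20) + (-100) + (60) + (8) = 248.
Reducing mod 11: 248 ≡ 6 (mod 11).
Since F(a, b, c) ≡ 6 ≠ 0 (mod 11), P does NOT lie on the curve.


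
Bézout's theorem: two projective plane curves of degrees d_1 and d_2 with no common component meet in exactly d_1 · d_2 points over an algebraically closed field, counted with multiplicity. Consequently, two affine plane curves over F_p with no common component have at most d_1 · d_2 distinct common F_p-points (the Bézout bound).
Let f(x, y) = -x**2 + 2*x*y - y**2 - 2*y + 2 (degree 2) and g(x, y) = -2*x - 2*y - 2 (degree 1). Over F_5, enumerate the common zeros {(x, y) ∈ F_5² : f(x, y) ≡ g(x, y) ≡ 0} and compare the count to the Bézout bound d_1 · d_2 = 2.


Common zeros: ∅; count = 0; Bézout bound = 2.

deg(f) = 2, deg(g) = 1, so Bézout bound = 2.
Scan x ∈ F_5. For each x, list the y ∈ F_5 with f(x, y) ≡ 0 and those with g(x, y) ≡ 0 (mod 5); the common zeros in that column are the intersection.
  x = 0: f ≡ 0 at y ∈ ∅; g ≡ 0 at y ∈ {4}; common: ∅.
  x = 1: f ≡ 0 at y ∈ {1, 4}; g ≡ 0 at y ∈ {3}; common: ∅.
  x = 2: f ≡ 0 at y ∈ {3, 4}; g ≡ 0 at y ∈ {2}; common: ∅.
  x = 3: f ≡ 0 at y ∈ ∅; g ≡ 0 at y ∈ {1}; common: ∅.
  x = 4: f ≡ 0 at y ∈ {3}; g ≡ 0 at y ∈ {0}; common: ∅.
Collecting: common zeros = ∅, so the count is 0.
Comparison with the Bézout bound: 0 ≤ 2 = deg(f)·deg(g), as expected for curves with no common component (the affine F_5-count falls short of the bound because intersections may lie at infinity, over extension fields, or carry multiplicity).


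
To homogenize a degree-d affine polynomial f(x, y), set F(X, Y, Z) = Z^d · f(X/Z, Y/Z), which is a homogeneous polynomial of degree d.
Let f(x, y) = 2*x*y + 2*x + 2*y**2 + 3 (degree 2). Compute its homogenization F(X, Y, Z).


F(X, Y, Z) = 2*X*Y + 2*X*Z + 2*Y**2 + 3*Z**2

deg(f) = 2.
Substitute x = X/Z, y = Y/Z into f, then multiply by Z^2.
  monomial 2·x^1·y^1 ↦ 2·X^1·Y^1·Z^0.
  monomial 2·x^1·y^0 ↦ 2·X^1·Y^0·Z^1.
  monomial 2·x^0·y^2 ↦ 2·X^0·Y^2·Z^0.
  monomial 3·x^0·y^0 ↦ 3·X^0·Y^0·Z^2.
Collecting: F(X, Y, Z) = 2*X*Y + 2*X*Z + 2*Y**2 + 3*Z**2.


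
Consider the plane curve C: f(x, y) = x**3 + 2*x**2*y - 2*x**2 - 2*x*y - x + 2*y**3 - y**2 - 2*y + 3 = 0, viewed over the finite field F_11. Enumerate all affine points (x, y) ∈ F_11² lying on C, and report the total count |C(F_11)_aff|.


Affine F_11-points: {(0, 2), (1, 1), (1, 6), (1, 10), (2, 4), (4, 4), (4, 9), (7, 7), (9, 0), (9, 1), (9, 5), (10, 4)}; count = 12.

For each of the 121 pairs (x, y) ∈ F_11², evaluate f(x, y) mod 11. Record the zeros.
  x = 0: [0↦3, 1↦2, 2↦0, 3↦9, 4↦8, 5↦9, 6↦2, 7↦10, 8↦1, 9↦9, 10↦2]  zeros at y ∈ {2}
  x = 1: [0↦1, 1↦0, 2↦9, 3↦7, 4↦6, 5↦7, 6↦0, 7↦8, 8↦10, 9↦7, 10↦0]  zeros at y ∈ {1, 6, 10}
  x = 2: [0↦1, 1↦4, 2↦6, 3↦8, 4↦0, 5↦5, 6↦2, 7↦3, 8↦9, 9↦10, 10↦7]  zeros at y ∈ {4}
  x = 3: [0↦9, 1↦9, 2↦8, 3↦7, 4↦7, 5↦9, 6↦3, 7↦1, 8↦4, 9↦2, 10↦7]  zeros at y ∈ ∅
  x = 4: [0↦9, 1↦10, 2↦10, 3↦10, 4↦0, 5↦3, 6↦9, 7↦8, 8↦1, 9↦0, 10↦6]  zeros at y ∈ {4, 9}
  x = 5: [0↦7, 1↦2, 2↦7, 3↦1, 4↦7, 5↦4, 6↦4, 7↦8, 8↦6, 9↦10, 10↦10]  zeros at y ∈ ∅
  x = 6: [0↦9, 1↦2, 2↦5, 3↦8, 4↦1, 5↦7, 6↦5, 7↦7, 8↦3, 9↦5, 10↦3]  zeros at y ∈ ∅
  x = 7: [0↦10, 1↦5, 2↦10, 3↦4, 4↦10, 5↦7, 6↦7, 7↦0, 8↦9, 9↦2, 10↦2]  zeros at y ∈ {7}
  x = 8: [0↦5, 1↦6, 2↦6, 3↦6, 4↦7, 5↦10, 6↦5, 7↦4, 8↦8, 9↦7, 10↦2]  zeros at y ∈ ∅
  x = 9: [0↦0, 1↦0, 2↦10, 3↦9, 4↦9, 5↦0, 6↦5, 7↦3, 8↦6, 9↦4, 10↦9]  zeros at y ∈ {0, 1, 5}
  x = 10: [0↦1, 1↦4, 2↦6, 3↦8, 4↦0, 5↦5, 6↦2, 7↦3, 8↦9, 9↦10, 10↦7]  zeros at y ∈ {4}
Collecting zeros: affine points = {(0, 2), (1, 1), (1, 6), (1, 10), (2, 4), (4, 4), (4, 9), (7, 7), (9, 0), (9, 1), (9, 5), (10, 4)}.
Total count |C(F_11)_aff| = 12.


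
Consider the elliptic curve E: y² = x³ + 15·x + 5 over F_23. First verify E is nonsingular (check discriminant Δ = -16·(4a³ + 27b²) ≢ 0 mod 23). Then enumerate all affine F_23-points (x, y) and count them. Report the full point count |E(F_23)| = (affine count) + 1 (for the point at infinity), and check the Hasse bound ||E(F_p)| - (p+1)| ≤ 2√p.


Affine points = {(3, 10), (3, 13), (6, 9), (6, 14), (7, 4), (7, 19), (8, 4), (8, 19), (9, 8), (9, 15), (11, 11), (11, 12), (12, 2), (12, 21), (18, 9), (18, 14), (20, 5), (20, 18), (21, 6), (21, 17), (22, 9), (22, 14)}; affine count = 22; |E(F_23)| = 23.

Discriminant check: Δ ∝ 4a³ + 27b² = 4·15³ + 27·5² = 4·3375 + 27·25 ≡ 7 (mod 23). Nonzero ⇒ E is nonsingular.
For each x ∈ F_23, compute rhs = x³ + 15·x + 5 mod 23, then count y ∈ F_23 with y² ≡ rhs.
  x = 0: rhs = 5, matching y values: none (0 points).
  x = 1: rhs = 21, matching y values: none (0 points).
  x = 2: rhs = 20, matching y values: none (0 points).
  x = 3: rhs = 8, matching y values: 10, 13 (2 points).
  x = 4: rhs = 14, matching y values: none (0 points).
  x = 5: rhs = 21, matching y values: none (0 points).
  x = 6: rhs = 12, matching y values: 9, 14 (2 points).
  x = 7: rhs = 16, matching y values: 4, 19 (2 points).
  x = 8: rhs = 16, matching y values: 4, 19 (2 points).
  x = 9: rhs = 18, matching y values: 8, 15 (2 points).
  x = 10: rhs = 5, matching y values: none (0 points).
  x = 11: rhs = 6, matching y values: 11, 12 (2 points).
  x = 12: rhs = 4, matching y values: 2, 21 (2 points).
  x = 13: rhs = 5, matching y values: none (0 points).
  x = 14: rhs = 15, matching y values: none (0 points).
  x = 15: rhs = 17, matching y values: none (0 points).
  x = 16: rhs = 17, matching y values: none (0 points).
  x = 17: rhs = 21, matching y values: none (0 points).
  x = 18: rhs = 12, matching y values: 9, 14 (2 points).
  x = 19: rhs = 19, matching y values: none (0 points).
  x = 20: rhs = 2, matching y values: 5, 18 (2 points).
  x = 21: rhs = 13, matching y values: 6, 17 (2 points).
  x = 22: rhs = 12, matching y values: 9, 14 (2 points).
Total affine count: 22.
Full point count |E(F_23)| = 22 + 1 = 23.
Hasse bound: |23 − (23+1)| = |-1| = 1 ≤ 2√23 ≈ 9.5917 ✓.


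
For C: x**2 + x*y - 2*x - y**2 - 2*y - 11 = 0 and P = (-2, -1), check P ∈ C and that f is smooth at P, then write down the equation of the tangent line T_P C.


Tangent line at P: -7*x - 2*y - 16 = 0.

Step 1: f(-2, -1) = 0, so P lies on C.
Step 2: partial derivatives
  f_x(x, y) = 2*x + y - 2, f_y(x, y) = x - 2*y - 2.
  f_x(P) = -7, f_y(P) = -2 (gradient nonzero, so P is smooth).
Step 3: tangent line at P: -7·(x − -2) + -2·(y − -1) = 0.
Expanding: -7*x - 2*y - 16 = 0.


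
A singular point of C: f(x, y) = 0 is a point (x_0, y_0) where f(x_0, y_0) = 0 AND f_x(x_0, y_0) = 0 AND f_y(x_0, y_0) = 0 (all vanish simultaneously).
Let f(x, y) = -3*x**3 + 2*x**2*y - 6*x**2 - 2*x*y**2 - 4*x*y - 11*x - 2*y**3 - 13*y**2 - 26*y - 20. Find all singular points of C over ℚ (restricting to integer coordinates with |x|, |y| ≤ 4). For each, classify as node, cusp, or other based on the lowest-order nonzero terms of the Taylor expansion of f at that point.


Singular points: {(-1, -2)}; classification: node.

Compute partial derivatives:
  f_x = -9*x**2 + 4*x*y - 12*x - 2*y**2 - 4*y - 11.
  f_y = 2*x**2 - 4*x*y - 4*x - 6*y**2 - 26*y - 26.
Scan x_0 ∈ {−4, ..., 4}. For each x_0, f_y(x_0, y) is a polynomial in y; find its integer roots y ∈ {−4, ..., 4}, then test f_x and f at those candidates.
  x = -4: f_y(-4, y) = -6*y**2 - 10*y + 22; no integer root y with |y| ≤ 4.
  x = -3: f_y(-3, y) = -6*y**2 - 14*y + 4; no integer root y with |y| ≤ 4.
  x = -2: f_y(-2, y) = -6*y**2 - 18*y - 10; no integer root y with |y| ≤ 4.
  x = -1: f_y(-1, y) = -6*y**2 - 22*y - 20; vanishes at y ∈ {-2}. (-1, -2): f_x = 0, f = 0 — SINGULAR.
  x = 0: f_y(0, y) = -6*y**2 - 26*y - 26; no integer root y with |y| ≤ 4.
  x = 1: f_y(1, y) = -6*y**2 - 30*y - 28; no integer root y with |y| ≤ 4.
  x = 2: f_y(2, y) = -6*y**2 - 34*y - 26; no integer root y with |y| ≤ 4.
  x = 3: f_y(3, y) = -6*y**2 - 38*y - 20; no integer root y with |y| ≤ 4.
  x = 4: f_y(4, y) = -6*y**2 - 42*y - 10; no integer root y with |y| ≤ 4.
Only singular point on the grid: (-1, -2).
Classify: substitute x = -1 + u, y = -2 + v and expand: f = -3*u**3 + 2*u**2*v - u**2 - 2*u*v**2 - 2*v**3 + v**2.
No constant or linear terms (consistent with a singular point). Quadratic part: -u**2 + v**2. Cubic part: -3*u**3 + 2*u**2*v - 2*u*v**2 - 2*v**3.
The quadratic part v**2 - u**2 = (v − u)(v + u) splits into two distinct linear factors, so there are two distinct tangent lines y − -2 = ±(x − -1) — this is a node (ordinary double point).
Classification: node.


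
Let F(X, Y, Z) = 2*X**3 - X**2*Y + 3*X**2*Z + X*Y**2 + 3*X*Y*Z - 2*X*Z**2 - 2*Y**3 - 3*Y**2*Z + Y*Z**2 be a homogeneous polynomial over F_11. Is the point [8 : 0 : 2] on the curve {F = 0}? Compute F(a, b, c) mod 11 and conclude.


F(8,0,2) ≡ 2 (mod 11); P is NOT on the curve.

Evaluate F(8, 0, 2) term-by-term (mod 11).
  2*X**3 ↦ 2·512·1·1 = 1024
  -X**2*Y ↦ -1·64·0·1 = 0
  3*X**2*Z ↦ 3·64·1·2 = 384
  X*Y**2 ↦ 1·8·0·1 = 0
  3*X*Y*Z ↦ 3·8·0·2 = 0
  -2*X*Z**2 ↦ -2·8·1·4 = -64
  -2*Y**3 ↦ -2·1·0·1 = 0
  -3*Y**2*Z ↦ -3·1·0·2 = 0
  Y*Z**2 ↦ 1·1·0·4 = 0
Sum: F(8, 0, 2) = (1024) + (0) + (384) + (0) + (0) + (-64) + (0) + (0) + (0) = 1344.
Reducing mod 11: 1344 ≡ 2 (mod 11).
Since F(a, b, c) ≡ 2 ≠ 0 (mod 11), P does NOT lie on the curve.


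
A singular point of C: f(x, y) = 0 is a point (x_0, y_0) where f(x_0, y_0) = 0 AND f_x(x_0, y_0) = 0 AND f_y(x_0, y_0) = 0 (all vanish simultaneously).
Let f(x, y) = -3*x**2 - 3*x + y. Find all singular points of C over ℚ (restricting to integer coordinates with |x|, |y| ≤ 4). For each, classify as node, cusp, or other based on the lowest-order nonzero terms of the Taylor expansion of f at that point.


No singular points in the scanned grid; C is smooth there.

Compute partial derivatives:
  f_x = -6*x - 3.
  f_y = 1.
f_y = 1 is a nonzero constant, so f_y never vanishes: no point (x, y) can satisfy f = f_x = f_y = 0. In particular no (x, y) ∈ {−4, ..., 4}² is singular; the curve is smooth.


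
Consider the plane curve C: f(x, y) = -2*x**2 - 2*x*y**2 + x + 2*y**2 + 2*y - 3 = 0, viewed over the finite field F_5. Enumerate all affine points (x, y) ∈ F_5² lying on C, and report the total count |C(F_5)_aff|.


Affine F_5-points: {(1, 2), (3, 1), (3, 2), (4, 1)}; count = 4.

For each of the 25 pairs (x, y) ∈ F_5², evaluate f(x, y) mod 5. Record the zeros.
  x = 0: [0↦2, 1↦1, 2↦4, 3↦1, 4↦2]  zeros at y ∈ ∅
  x = 1: [0↦1, 1↦3, 2↦0, 3↦2, 4↦4]  zeros at y ∈ {2}
  x = 2: [0↦1, 1↦1, 2↦2, 3↦4, 4↦2]  zeros at y ∈ ∅
  x = 3: [0↦2, 1↦0, 2↦0, 3↦2, 4↦1]  zeros at y ∈ {1, 2}
  x = 4: [0↦4, 1↦0, 2↦4, 3↦1, 4↦1]  zeros at y ∈ {1}
Collecting zeros: affine points = {(1, 2), (3, 1), (3, 2), (4, 1)}.
Total count |C(F_5)_aff| = 4.


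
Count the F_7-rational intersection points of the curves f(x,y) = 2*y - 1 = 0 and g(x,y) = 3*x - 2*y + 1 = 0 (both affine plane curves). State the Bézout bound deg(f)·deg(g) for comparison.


Common zeros: {(0, 4)}; count = 1; Bézout bound = 1.

deg(f) = 1, deg(g) = 1, so Bézout bound = 1.
Scan x ∈ F_7. For each x, list the y ∈ F_7 with f(x, y) ≡ 0 and those with g(x, y) ≡ 0 (mod 7); the common zeros in that column are the intersection.
  x = 0: f ≡ 0 at y ∈ {4}; g ≡ 0 at y ∈ {4}; common: {4}.
  x = 1: f ≡ 0 at y ∈ {4}; g ≡ 0 at y ∈ {2}; common: ∅.
  x = 2: f ≡ 0 at y ∈ {4}; g ≡ 0 at y ∈ {0}; common: ∅.
  x = 3: f ≡ 0 at y ∈ {4}; g ≡ 0 at y ∈ {5}; common: ∅.
  x = 4: f ≡ 0 at y ∈ {4}; g ≡ 0 at y ∈ {3}; common: ∅.
  x = 5: f ≡ 0 at y ∈ {4}; g ≡ 0 at y ∈ {1}; common: ∅.
  x = 6: f ≡ 0 at y ∈ {4}; g ≡ 0 at y ∈ {6}; common: ∅.
Collecting: common zeros = {(0, 4)}, so the count is 1.
Comparison with the Bézout bound: 1 ≤ 1 = deg(f)·deg(g), as expected for curves with no common component (the bound is attained).


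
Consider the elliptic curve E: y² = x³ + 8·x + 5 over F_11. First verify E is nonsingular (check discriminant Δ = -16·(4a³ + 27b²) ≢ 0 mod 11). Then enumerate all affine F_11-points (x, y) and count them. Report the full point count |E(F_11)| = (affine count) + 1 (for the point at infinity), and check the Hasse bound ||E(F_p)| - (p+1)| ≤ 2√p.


Affine points = {(0, 4), (0, 7), (1, 5), (1, 6), (3, 1), (3, 10), (5, 4), (5, 7), (6, 4), (6, 7), (8, 3), (8, 8), (9, 5), (9, 6)}; affine count = 14; |E(F_11)| = 15.

Discriminant check: Δ ∝ 4a³ + 27b² = 4·8³ + 27·5² = 4·512 + 27·25 ≡ 6 (mod 11). Nonzero ⇒ E is nonsingular.
For each x ∈ F_11, compute rhs = x³ + 8·x + 5 mod 11, then count y ∈ F_11 with y² ≡ rhs.
  x = 0: rhs = 5, matching y values: 4, 7 (2 points).
  x = 1: rhs = 3, matching y values: 5, 6 (2 points).
  x = 2: rhs = 7, matching y values: none (0 points).
  x = 3: rhs = 1, matching y values: 1, 10 (2 points).
  x = 4: rhs = 2, matching y values: none (0 points).
  x = 5: rhs = 5, matching y values: 4, 7 (2 points).
  x = 6: rhs = 5, matching y values: 4, 7 (2 points).
  x = 7: rhs = 8, matching y values: none (0 points).
  x = 8: rhs = 9, matching y values: 3, 8 (2 points).
  x = 9: rhs = 3, matching y values: 5, 6 (2 points).
  x = 10: rhs = 7, matching y values: none (0 points).
Total affine count: 14.
Full point count |E(F_11)| = 14 + 1 = 15.
Hasse bound: |15 − (11+1)| = |3| = 3 ≤ 2√11 ≈ 6.6332 ✓.


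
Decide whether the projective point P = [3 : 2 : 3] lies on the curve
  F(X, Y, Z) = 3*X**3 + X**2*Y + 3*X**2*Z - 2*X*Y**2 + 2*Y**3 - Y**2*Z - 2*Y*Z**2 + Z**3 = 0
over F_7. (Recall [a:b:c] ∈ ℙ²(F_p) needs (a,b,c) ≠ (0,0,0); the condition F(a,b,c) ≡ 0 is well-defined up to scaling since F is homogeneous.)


F(3,2,3) ≡ 4 (mod 7); P is NOT on the curve.

Evaluate F(3, 2, 3) term-by-term (mod 7).
  3*X**3 ↦ 3·27·1·1 = 81
  X**2*Y ↦ 1·9·2·1 = 18
  3*X**2*Z ↦ 3·9·1·3 = 81
  -2*X*Y**2 ↦ -2·3·4·1 = -24
  2*Y**3 ↦ 2·1·8·1 = 16
  -Y**2*Z ↦ -1·1·4·3 = -12
  -2*Y*Z**2 ↦ -2·1·2·9 = -36
  Z**3 ↦ 1·1·1·27 = 27
Sum: F(3, 2, 3) = (81) + (18) + (81) + (-24) + (16) + (-12) + (-36) + (27) = 151.
Reducing mod 7: 151 ≡ 4 (mod 7).
Since F(a, b, c) ≡ 4 ≠ 0 (mod 7), P does NOT lie on the curve.


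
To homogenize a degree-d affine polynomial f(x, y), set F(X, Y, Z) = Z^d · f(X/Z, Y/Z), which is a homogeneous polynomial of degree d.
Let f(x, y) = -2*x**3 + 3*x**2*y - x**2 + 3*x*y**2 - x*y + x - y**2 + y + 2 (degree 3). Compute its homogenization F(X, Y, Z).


F(X, Y, Z) = -2*X**3 + 3*X**2*Y - X**2*Z + 3*X*Y**2 - X*Y*Z + X*Z**2 - Y**2*Z + Y*Z**2 + 2*Z**3

deg(f) = 3.
Substitute x = X/Z, y = Y/Z into f, then multiply by Z^3.
  monomial -2·x^3·y^0 ↦ -2·X^3·Y^0·Z^0.
  monomial 3·x^2·y^1 ↦ 3·X^2·Y^1·Z^0.
  monomial -1·x^2·y^0 ↦ -1·X^2·Y^0·Z^1.
  monomial 3·x^1·y^2 ↦ 3·X^1·Y^2·Z^0.
  monomial -1·x^1·y^1 ↦ -1·X^1·Y^1·Z^1.
  monomial 1·x^1·y^0 ↦ 1·X^1·Y^0·Z^2.
  monomial -1·x^0·y^2 ↦ -1·X^0·Y^2·Z^1.
  monomial 1·x^0·y^1 ↦ 1·X^0·Y^1·Z^2.
  monomial 2·x^0·y^0 ↦ 2·X^0·Y^0·Z^3.
Collecting: F(X, Y, Z) = -2*X**3 + 3*X**2*Y - X**2*Z + 3*X*Y**2 - X*Y*Z + X*Z**2 - Y**2*Z + Y*Z**2 + 2*Z**3.


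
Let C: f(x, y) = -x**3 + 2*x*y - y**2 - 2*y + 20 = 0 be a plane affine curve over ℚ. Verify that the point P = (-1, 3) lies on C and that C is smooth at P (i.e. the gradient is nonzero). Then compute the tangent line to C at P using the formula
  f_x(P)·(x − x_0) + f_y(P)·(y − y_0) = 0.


Tangent line at P: 3*x - 10*y + 33 = 0.

Step 1: f(-1, 3) = 0, so P lies on C.
Step 2: partial derivatives
  f_x(x, y) = -3*x**2 + 2*y, f_y(x, y) = 2*x - 2*y - 2.
  f_x(P) = 3, f_y(P) = -10 (gradient nonzero, so P is smooth).
Step 3: tangent line at P: 3·(x − -1) + -10·(y − 3) = 0.
Expanding: 3*x - 10*y + 33 = 0.


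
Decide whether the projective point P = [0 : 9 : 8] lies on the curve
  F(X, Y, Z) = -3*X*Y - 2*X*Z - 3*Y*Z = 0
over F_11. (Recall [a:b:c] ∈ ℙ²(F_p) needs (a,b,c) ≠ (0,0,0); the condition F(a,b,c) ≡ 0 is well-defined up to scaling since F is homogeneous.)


F(0,9,8) ≡ 4 (mod 11); P is NOT on the curve.

Evaluate F(0, 9, 8) term-by-term (mod 11).
  -3*X*Y ↦ -3·0·9·1 = 0
  -2*X*Z ↦ -2·0·1·8 = 0
  -3*Y*Z ↦ -3·1·9·8 = -216
Sum: F(0, 9, 8) = (0) + (0) + (-216) = -216.
Reducing mod 11: -216 ≡ 4 (mod 11).
Since F(a, b, c) ≡ 4 ≠ 0 (mod 11), P does NOT lie on the curve.


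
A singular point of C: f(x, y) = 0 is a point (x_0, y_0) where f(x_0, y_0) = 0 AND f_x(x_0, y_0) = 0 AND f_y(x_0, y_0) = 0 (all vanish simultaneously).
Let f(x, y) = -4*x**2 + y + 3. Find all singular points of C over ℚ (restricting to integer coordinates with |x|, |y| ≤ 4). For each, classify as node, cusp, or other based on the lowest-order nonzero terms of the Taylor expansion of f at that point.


No singular points in the scanned grid; C is smooth there.

Compute partial derivatives:
  f_x = -8*x.
  f_y = 1.
f_y = 1 is a nonzero constant, so f_y never vanishes: no point (x, y) can satisfy f = f_x = f_y = 0. In particular no (x, y) ∈ {−4, ..., 4}² is singular; the curve is smooth.


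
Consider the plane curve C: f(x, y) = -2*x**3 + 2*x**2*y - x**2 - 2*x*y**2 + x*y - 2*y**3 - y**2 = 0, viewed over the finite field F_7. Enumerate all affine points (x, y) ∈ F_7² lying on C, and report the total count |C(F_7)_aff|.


Affine F_7-points: {(0, 0), (0, 3), (1, 6), (3, 0), (4, 1), (5, 5)}; count = 6.

For each of the 49 pairs (x, y) ∈ F_7², evaluate f(x, y) mod 7. Record the zeros.
  x = 0: [0↦0, 1↦4, 2↦1, 3↦0, 4↦3, 5↦5, 6↦1]  zeros at y ∈ {0, 3}
  x = 1: [0↦4, 1↦2, 2↦3, 3↦2, 4↦1, 5↦2, 6↦0]  zeros at y ∈ {6}
  x = 2: [0↦1, 1↦4, 2↦6, 3↦2, 4↦1, 5↦5, 6↦2]  zeros at y ∈ ∅
  x = 3: [0↦0, 1↦5, 2↦5, 3↦2, 4↦5, 5↦2, 6↦2]  zeros at y ∈ {0}
  x = 4: [0↦3, 1↦0, 2↦2, 3↦4, 4↦1, 5↦2, 6↦2]  zeros at y ∈ {1}
  x = 5: [0↦5, 1↦5, 2↦6, 3↦3, 4↦5, 5↦0, 6↦4]  zeros at y ∈ {5}
  x = 6: [0↦1, 1↦1, 2↦5, 3↦1, 4↦5, 5↦5, 6↦3]  zeros at y ∈ ∅
Collecting zeros: affine points = {(0, 0), (0, 3), (1, 6), (3, 0), (4, 1), (5, 5)}.
Total count |C(F_7)_aff| = 6.


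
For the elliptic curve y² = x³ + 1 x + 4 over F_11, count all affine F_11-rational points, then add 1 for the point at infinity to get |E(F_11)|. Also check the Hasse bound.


Affine points = {(0, 2), (0, 9), (2, 5), (2, 6), (3, 1), (3, 10), (9, 4), (9, 7)}; affine count = 8; |E(F_11)| = 9.

Discriminant check: Δ ∝ 4a³ + 27b² = 4·1³ + 27·4² = 4·1 + 27·16 ≡ 7 (mod 11). Nonzero ⇒ E is nonsingular.
For each x ∈ F_11, compute rhs = x³ + 1·x + 4 mod 11, then count y ∈ F_11 with y² ≡ rhs.
  x = 0: rhs = 4, matching y values: 2, 9 (2 points).
  x = 1: rhs = 6, matching y values: none (0 points).
  x = 2: rhs = 3, matching y values: 5, 6 (2 points).
  x = 3: rhs = 1, matching y values: 1, 10 (2 points).
  x = 4: rhs = 6, matching y values: none (0 points).
  x = 5: rhs = 2, matching y values: none (0 points).
  x = 6: rhs = 6, matching y values: none (0 points).
  x = 7: rhs = 2, matching y values: none (0 points).
  x = 8: rhs = 7, matching y values: none (0 points).
  x = 9: rhs = 5, matching y values: 4, 7 (2 points).
  x = 10: rhs = 2, matching y values: none (0 points).
Total affine count: 8.
Full point count |E(F_11)| = 8 + 1 = 9.
Hasse bound: |9 − (11+1)| = |-3| = 3 ≤ 2√11 ≈ 6.6332 ✓.


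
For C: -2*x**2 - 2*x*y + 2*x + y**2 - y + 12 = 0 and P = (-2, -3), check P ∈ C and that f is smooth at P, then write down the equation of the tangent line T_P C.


Tangent line at P: 16*x - 3*y + 23 = 0.

Step 1: f(-2, -3) = 0, so P lies on C.
Step 2: partial derivatives
  f_x(x, y) = -4*x - 2*y + 2, f_y(x, y) = -2*x + 2*y - 1.
  f_x(P) = 16, f_y(P) = -3 (gradient nonzero, so P is smooth).
Step 3: tangent line at P: 16·(x − -2) + -3·(y − -3) = 0.
Expanding: 16*x - 3*y + 23 = 0.


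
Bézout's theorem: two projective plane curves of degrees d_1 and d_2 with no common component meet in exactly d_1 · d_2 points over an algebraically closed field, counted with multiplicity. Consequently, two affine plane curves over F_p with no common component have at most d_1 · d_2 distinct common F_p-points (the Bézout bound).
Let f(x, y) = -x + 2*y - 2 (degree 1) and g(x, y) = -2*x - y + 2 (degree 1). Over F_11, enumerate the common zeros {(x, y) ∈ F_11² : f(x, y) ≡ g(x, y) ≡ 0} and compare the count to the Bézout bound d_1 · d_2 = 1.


Common zeros: {(7, 10)}; count = 1; Bézout bound = 1.

deg(f) = 1, deg(g) = 1, so Bézout bound = 1.
Scan x ∈ F_11. For each x, list the y ∈ F_11 with f(x, y) ≡ 0 and those with g(x, y) ≡ 0 (mod 11); the common zeros in that column are the intersection.
  x = 0: f ≡ 0 at y ∈ {1}; g ≡ 0 at y ∈ {2}; common: ∅.
  x = 1: f ≡ 0 at y ∈ {7}; g ≡ 0 at y ∈ {0}; common: ∅.
  x = 2: f ≡ 0 at y ∈ {2}; g ≡ 0 at y ∈ {9}; common: ∅.
  x = 3: f ≡ 0 at y ∈ {8}; g ≡ 0 at y ∈ {7}; common: ∅.
  x = 4: f ≡ 0 at y ∈ {3}; g ≡ 0 at y ∈ {5}; common: ∅.
  x = 5: f ≡ 0 at y ∈ {9}; g ≡ 0 at y ∈ {3}; common: ∅.
  x = 6: f ≡ 0 at y ∈ {4}; g ≡ 0 at y ∈ {1}; common: ∅.
  x = 7: f ≡ 0 at y ∈ {10}; g ≡ 0 at y ∈ {10}; common: {10}.
  x = 8: f ≡ 0 at y ∈ {5}; g ≡ 0 at y ∈ {8}; common: ∅.
  x = 9: f ≡ 0 at y ∈ {0}; g ≡ 0 at y ∈ {6}; common: ∅.
  x = 10: f ≡ 0 at y ∈ {6}; g ≡ 0 at y ∈ {4}; common: ∅.
Collecting: common zeros = {(7, 10)}, so the count is 1.
Comparison with the Bézout bound: 1 ≤ 1 = deg(f)·deg(g), as expected for curves with no common component (the bound is attained).


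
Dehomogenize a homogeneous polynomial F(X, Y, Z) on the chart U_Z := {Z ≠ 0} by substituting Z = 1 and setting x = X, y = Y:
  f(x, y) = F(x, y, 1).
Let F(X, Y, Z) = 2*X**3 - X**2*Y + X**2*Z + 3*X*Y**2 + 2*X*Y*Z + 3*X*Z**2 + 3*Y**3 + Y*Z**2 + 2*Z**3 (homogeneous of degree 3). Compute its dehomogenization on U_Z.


f(x, y) = 2*x**3 - x**2*y + x**2 + 3*x*y**2 + 2*x*y + 3*x + 3*y**3 + y + 2

On U_Z we set Z = 1. Each monomial c·X^i·Y^j·Z^k in F becomes c·x^i·y^j·1^k = c·x^i·y^j.
Substituting Z = 1: F(X, Y, 1) = 2*x**3 - x**2*y + x**2 + 3*x*y**2 + 2*x*y + 3*x + 3*y**3 + y + 2.
Note: deg(f) ≤ deg(F) = 3; strict inequality happens when F is divisible by Z (lost terms).


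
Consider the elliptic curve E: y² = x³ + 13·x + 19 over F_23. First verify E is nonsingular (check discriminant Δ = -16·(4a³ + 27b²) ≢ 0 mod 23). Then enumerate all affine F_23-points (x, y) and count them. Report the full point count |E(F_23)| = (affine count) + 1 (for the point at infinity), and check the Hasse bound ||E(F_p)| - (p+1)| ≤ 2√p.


Affine points = {(3, 4), (3, 19), (5, 5), (5, 18), (7, 4), (7, 19), (13, 4), (13, 19), (14, 1), (14, 22), (15, 1), (15, 22), (17, 1), (17, 22), (18, 6), (18, 17), (19, 8), (19, 15), (21, 10), (21, 13)}; affine count = 20; |E(F_23)| = 21.

Discriminant check: Δ ∝ 4a³ + 27b² = 4·13³ + 27·19² = 4·2197 + 27·361 ≡ 20 (mod 23). Nonzero ⇒ E is nonsingular.
For each x ∈ F_23, compute rhs = x³ + 13·x + 19 mod 23, then count y ∈ F_23 with y² ≡ rhs.
  x = 0: rhs = 19, matching y values: none (0 points).
  x = 1: rhs = 10, matching y values: none (0 points).
  x = 2: rhs = 7, matching y values: none (0 points).
  x = 3: rhs = 16, matching y values: 4, 19 (2 points).
  x = 4: rhs = 20, matching y values: none (0 points).
  x = 5: rhs = 2, matching y values: 5, 18 (2 points).
  x = 6: rhs = 14, matching y values: none (0 points).
  x = 7: rhs = 16, matching y values: 4, 19 (2 points).
  x = 8: rhs = 14, matching y values: none (0 points).
  x = 9: rhs = 14, matching y values: none (0 points).
  x = 10: rhs = 22, matching y values: none (0 points).
  x = 11: rhs = 21, matching y values: none (0 points).
  x = 12: rhs = 17, matching y values: none (0 points).
  x = 13: rhs = 16, matching y values: 4, 19 (2 points).
  x = 14: rhs = 1, matching y values: 1, 22 (2 points).
  x = 15: rhs = 1, matching y values: 1, 22 (2 points).
  x = 16: rhs = 22, matching y values: none (0 points).
  x = 17: rhs = 1, matching y values: 1, 22 (2 points).
  x = 18: rhs = 13, matching y values: 6, 17 (2 points).
  x = 19: rhs = 18, matching y values: 8, 15 (2 points).
  x = 20: rhs = 22, matching y values: none (0 points).
  x = 21: rhs = 8, matching y values: 10, 13 (2 points).
  x = 22: rhs = 5, matching y values: none (0 points).
Total affine count: 20.
Full point count |E(F_23)| = 20 + 1 = 21.
Hasse bound: |21 − (23+1)| = |-3| = 3 ≤ 2√23 ≈ 9.5917 ✓.


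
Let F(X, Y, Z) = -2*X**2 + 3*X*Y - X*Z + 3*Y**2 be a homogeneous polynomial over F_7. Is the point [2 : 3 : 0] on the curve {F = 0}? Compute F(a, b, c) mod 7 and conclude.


F(2,3,0) ≡ 2 (mod 7); P is NOT on the curve.

Evaluate F(2, 3, 0) term-by-term (mod 7).
  -2*X**2 ↦ -2·4·1·1 = -8
  3*X*Y ↦ 3·2·3·1 = 18
  -X*Z ↦ -1·2·1·0 = 0
  3*Y**2 ↦ 3·1·9·1 = 27
Sum: F(2, 3, 0) = (-8) + (18) + (0) + (27) = 37.
Reducing mod 7: 37 ≡ 2 (mod 7).
Since F(a, b, c) ≡ 2 ≠ 0 (mod 7), P does NOT lie on the curve.


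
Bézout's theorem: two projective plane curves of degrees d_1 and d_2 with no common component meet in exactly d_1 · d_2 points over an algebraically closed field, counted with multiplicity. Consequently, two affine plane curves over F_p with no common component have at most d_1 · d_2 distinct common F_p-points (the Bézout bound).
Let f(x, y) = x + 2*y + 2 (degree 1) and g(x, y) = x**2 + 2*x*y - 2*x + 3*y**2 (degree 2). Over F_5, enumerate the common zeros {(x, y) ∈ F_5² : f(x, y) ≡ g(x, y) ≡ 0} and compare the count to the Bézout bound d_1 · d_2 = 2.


Common zeros: ∅; count = 0; Bézout bound = 2.

deg(f) = 1, deg(g) = 2, so Bézout bound = 2.
Scan x ∈ F_5. For each x, list the y ∈ F_5 with f(x, y) ≡ 0 and those with g(x, y) ≡ 0 (mod 5); the common zeros in that column are the intersection.
  x = 0: f ≡ 0 at y ∈ {4}; g ≡ 0 at y ∈ {0}; common: ∅.
  x = 1: f ≡ 0 at y ∈ {1}; g ≡ 0 at y ∈ {2, 4}; common: ∅.
  x = 2: f ≡ 0 at y ∈ {3}; g ≡ 0 at y ∈ {0, 2}; common: ∅.
  x = 3: f ≡ 0 at y ∈ {0}; g ≡ 0 at y ∈ {4}; common: ∅.
  x = 4: f ≡ 0 at y ∈ {2}; g ≡ 0 at y ∈ ∅; common: ∅.
Collecting: common zeros = ∅, so the count is 0.
Comparison with the Bézout bound: 0 ≤ 2 = deg(f)·deg(g), as expected for curves with no common component (the affine F_5-count falls short of the bound because intersections may lie at infinity, over extension fields, or carry multiplicity).


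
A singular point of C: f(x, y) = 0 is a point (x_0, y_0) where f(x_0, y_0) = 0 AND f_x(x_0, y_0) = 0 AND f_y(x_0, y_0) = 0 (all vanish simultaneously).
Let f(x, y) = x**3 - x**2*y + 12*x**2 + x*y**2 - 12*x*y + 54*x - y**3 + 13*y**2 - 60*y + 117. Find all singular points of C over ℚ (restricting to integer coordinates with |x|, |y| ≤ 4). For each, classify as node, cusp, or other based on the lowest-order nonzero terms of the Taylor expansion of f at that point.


Singular points: {(-3, 3)}; classification: cusp.

Compute partial derivatives:
  f_x = 3*x**2 - 2*x*y + 24*x + y**2 - 12*y + 54.
  f_y = -x**2 + 2*x*y - 12*x - 3*y**2 + 26*y - 60.
Scan x_0 ∈ {−4, ..., 4}. For each x_0, f_y(x_0, y) is a polynomial in y; find its integer roots y ∈ {−4, ..., 4}, then test f_x and f at those candidates.
  x = -4: f_y(-4, y) = -3*y**2 + 18*y - 28; no integer root y with |y| ≤ 4.
  x = -3: f_y(-3, y) = -3*y**2 + 20*y - 33; vanishes at y ∈ {3}. (-3, 3): f_x = 0, f = 0 — SINGULAR.
  x = -2: f_y(-2, y) = -3*y**2 + 22*y - 40; vanishes at y ∈ {4}. (-2, 4): f_x = 2 ≠ 0.
  x = -1: f_y(-1, y) = -3*y**2 + 24*y - 49; no integer root y with |y| ≤ 4.
  x = 0: f_y(0, y) = -3*y**2 + 26*y - 60; no integer root y with |y| ≤ 4.
  x = 1: f_y(1, y) = -3*y**2 + 28*y - 73; no integer root y with |y| ≤ 4.
  x = 2: f_y(2, y) = -3*y**2 + 30*y - 88; no integer root y with |y| ≤ 4.
  x = 3: f_y(3, y) = -3*y**2 + 32*y - 105; no integer root y with |y| ≤ 4.
  x = 4: f_y(4, y) = -3*y**2 + 34*y - 124; no integer root y with |y| ≤ 4.
Only singular point on the grid: (-3, 3).
Classify: substitute x = -3 + u, y = 3 + v and expand: f = u**3 - u**2*v + u*v**2 - v**3 + v**2.
No constant or linear terms (consistent with a singular point). Quadratic part: v**2. Cubic part: u**3 - u**2*v + u*v**2 - v**3.
The quadratic part v**2 is a perfect square, so there is a single (double) tangent line v = 0, i.e. y = 3. Restricting the cubic part to that line (v = 0) leaves u**3 ≠ 0, so f is not divisible by v and the branch is v² ≈ -u**3 to lowest order — this is a cusp.
Classification: cusp.


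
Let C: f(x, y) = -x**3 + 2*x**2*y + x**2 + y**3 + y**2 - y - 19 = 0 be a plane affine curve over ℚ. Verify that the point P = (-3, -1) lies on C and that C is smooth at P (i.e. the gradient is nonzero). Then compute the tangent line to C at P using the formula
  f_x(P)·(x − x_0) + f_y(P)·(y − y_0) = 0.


Tangent line at P: -21*x + 18*y - 45 = 0.

Step 1: f(-3, -1) = 0, so P lies on C.
Step 2: partial derivatives
  f_x(x, y) = -3*x**2 + 4*x*y + 2*x, f_y(x, y) = 2*x**2 + 3*y**2 + 2*y - 1.
  f_x(P) = -21, f_y(P) = 18 (gradient nonzero, so P is smooth).
Step 3: tangent line at P: -21·(x − -3) + 18·(y − -1) = 0.
Expanding: -21*x + 18*y - 45 = 0.


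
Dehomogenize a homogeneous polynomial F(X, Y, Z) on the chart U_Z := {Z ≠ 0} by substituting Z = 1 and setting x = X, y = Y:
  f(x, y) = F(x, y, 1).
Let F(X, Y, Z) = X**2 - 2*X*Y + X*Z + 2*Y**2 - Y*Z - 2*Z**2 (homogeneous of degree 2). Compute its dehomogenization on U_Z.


f(x, y) = x**2 - 2*x*y + x + 2*y**2 - y - 2

On U_Z we set Z = 1. Each monomial c·X^i·Y^j·Z^k in F becomes c·x^i·y^j·1^k = c·x^i·y^j.
Substituting Z = 1: F(X, Y, 1) = x**2 - 2*x*y + x + 2*y**2 - y - 2.
Note: deg(f) ≤ deg(F) = 2; strict inequality happens when F is divisible by Z (lost terms).


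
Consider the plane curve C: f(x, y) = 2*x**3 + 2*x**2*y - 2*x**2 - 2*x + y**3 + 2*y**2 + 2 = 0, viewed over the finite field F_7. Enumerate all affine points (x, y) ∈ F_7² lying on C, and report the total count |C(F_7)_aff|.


Affine F_7-points: {(0, 4), (1, 0), (3, 2), (4, 3), (5, 1), (5, 2), (6, 0)}; count = 7.

For each of the 49 pairs (x, y) ∈ F_7², evaluate f(x, y) mod 7. Record the zeros.
  x = 0: [0↦2, 1↦5, 2↦4, 3↦5, 4↦0, 5↦2, 6↦3]  zeros at y ∈ {4}
  x = 1: [0↦0, 1↦5, 2↦6, 3↦2, 4↦6, 5↦3, 6↦6]  zeros at y ∈ {0}
  x = 2: [0↦6, 1↦3, 2↦3, 3↦5, 4↦1, 5↦4, 6↦6]  zeros at y ∈ ∅
  x = 3: [0↦4, 1↦4, 2↦0, 3↦5, 4↦4, 5↦3, 6↦1]  zeros at y ∈ {2}
  x = 4: [0↦6, 1↦6, 2↦2, 3↦0, 4↦6, 5↦5, 6↦3]  zeros at y ∈ {3}
  x = 5: [0↦3, 1↦0, 2↦0, 3↦2, 4↦5, 5↦1, 6↦3]  zeros at y ∈ {1, 2}
  x = 6: [0↦0, 1↦5, 2↦6, 3↦2, 4↦6, 5↦3, 6↦6]  zeros at y ∈ {0}
Collecting zeros: affine points = {(0, 4), (1, 0), (3, 2), (4, 3), (5, 1), (5, 2), (6, 0)}.
Total count |C(F_7)_aff| = 7.


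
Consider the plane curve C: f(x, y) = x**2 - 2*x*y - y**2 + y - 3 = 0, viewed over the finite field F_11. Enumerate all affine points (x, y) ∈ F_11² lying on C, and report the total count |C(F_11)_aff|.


Affine F_11-points: {(0, 6), (1, 4), (1, 6), (3, 1), (3, 5), (5, 0), (5, 2), (6, 0), (7, 4), (7, 5), (10, 1), (10, 2)}; count = 12.

For each of the 121 pairs (x, y) ∈ F_11², evaluate f(x, y) mod 11. Record the zeros.
  x = 0: [0↦8, 1↦8, 2↦6, 3↦2, 4↦7, 5↦10, 6↦0, 7↦10, 8↦7, 9↦2, 10↦6]  zeros at y ∈ {6}
  x = 1: [0↦9, 1↦7, 2↦3, 3↦8, 4↦0, 5↦1, 6↦0, 7↦8, 8↦3, 9↦7, 10↦9]  zeros at y ∈ {4, 6}
  x = 2: [0↦1, 1↦8, 2↦2, 3↦5, 4↦6, 5↦5, 6↦2, 7↦8, 8↦1, 9↦3, 10↦3]  zeros at y ∈ ∅
  x = 3: [0↦6, 1↦0, 2↦3, 3↦4, 4↦3, 5↦0, 6↦6, 7↦10, 8↦1, 9↦1, 10↦10]  zeros at y ∈ {1, 5}
  x = 4: [0↦2, 1↦5, 2↦6, 3↦5, 4↦2, 5↦8, 6↦1, 7↦3, 8↦3, 9↦1, 10↦8]  zeros at y ∈ ∅
  x = 5: [0↦0, 1↦1, 2↦0, 3↦8, 4↦3, 5↦7, 6↦9, 7↦9, 8↦7, 9↦3, 10↦8]  zeros at y ∈ {0, 2}
  x = 6: [0↦0, 1↦10, 2↦7, 3↦2, 4↦6, 5↦8, 6↦8, 7↦6, 8↦2, 9↦7, 10↦10]  zeros at y ∈ {0}
  x = 7: [0↦2, 1↦10, 2↦5, 3↦9, 4↦0, 5↦0, 6↦9, 7↦5, 8↦10, 9↦2, 10↦3]  zeros at y ∈ {4, 5}
  x = 8: [0↦6, 1↦1, 2↦5, 3↦7, 4↦7, 5↦5, 6↦1, 7↦6, 8↦9, 9↦10, 10↦9]  zeros at y ∈ ∅
  x = 9: [0↦1, 1↦5, 2↦7, 3↦7, 4↦5, 5↦1, 6↦6, 7↦9, 8↦10, 9↦9, 10↦6]  zeros at y ∈ ∅
  x = 10: [0↦9, 1↦0, 2↦0, 3↦9, 4↦5, 5↦10, 6↦2, 7↦3, 8↦2, 9↦10, 10↦5]  zeros at y ∈ {1, 2}
Collecting zeros: affine points = {(0, 6), (1, 4), (1, 6), (3, 1), (3, 5), (5, 0), (5, 2), (6, 0), (7, 4), (7, 5), (10, 1), (10, 2)}.
Total count |C(F_11)_aff| = 12.


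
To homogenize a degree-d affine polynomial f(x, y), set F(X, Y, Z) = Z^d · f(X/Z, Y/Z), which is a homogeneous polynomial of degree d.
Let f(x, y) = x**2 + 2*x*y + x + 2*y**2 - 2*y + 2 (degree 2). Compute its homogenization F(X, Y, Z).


F(X, Y, Z) = X**2 + 2*X*Y + X*Z + 2*Y**2 - 2*Y*Z + 2*Z**2

deg(f) = 2.
Substitute x = X/Z, y = Y/Z into f, then multiply by Z^2.
  monomial 1·x^2·y^0 ↦ 1·X^2·Y^0·Z^0.
  monomial 2·x^1·y^1 ↦ 2·X^1·Y^1·Z^0.
  monomial 1·x^1·y^0 ↦ 1·X^1·Y^0·Z^1.
  monomial 2·x^0·y^2 ↦ 2·X^0·Y^2·Z^0.
  monomial -2·x^0·y^1 ↦ -2·X^0·Y^1·Z^1.
  monomial 2·x^0·y^0 ↦ 2·X^0·Y^0·Z^2.
Collecting: F(X, Y, Z) = X**2 + 2*X*Y + X*Z + 2*Y**2 - 2*Y*Z + 2*Z**2.


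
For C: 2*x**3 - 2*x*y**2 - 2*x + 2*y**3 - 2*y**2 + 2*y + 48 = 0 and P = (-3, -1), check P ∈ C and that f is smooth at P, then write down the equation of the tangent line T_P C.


Tangent line at P: 50*x + 150 = 0.

Step 1: f(-3, -1) = 0, so P lies on C.
Step 2: partial derivatives
  f_x(x, y) = 6*x**2 - 2*y**2 - 2, f_y(x, y) = -4*x*y + 6*y**2 - 4*y + 2.
  f_x(P) = 50, f_y(P) = 0 (gradient nonzero, so P is smooth).
Step 3: tangent line at P: 50·(x − -3) + 0·(y − -1) = 0.
Expanding: 50*x + 150 = 0.


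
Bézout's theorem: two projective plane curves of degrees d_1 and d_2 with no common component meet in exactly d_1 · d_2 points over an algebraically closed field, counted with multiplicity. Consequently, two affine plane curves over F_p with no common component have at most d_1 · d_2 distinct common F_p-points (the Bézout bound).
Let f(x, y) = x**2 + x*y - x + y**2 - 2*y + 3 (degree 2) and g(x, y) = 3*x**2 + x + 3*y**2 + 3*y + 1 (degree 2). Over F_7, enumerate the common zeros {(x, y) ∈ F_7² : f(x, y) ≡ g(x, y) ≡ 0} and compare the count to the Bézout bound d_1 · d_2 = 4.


Common zeros: ∅; count = 0; Bézout bound = 4.

deg(f) = 2, deg(g) = 2, so Bézout bound = 4.
Scan x ∈ F_7. For each x, list the y ∈ F_7 with f(x, y) ≡ 0 and those with g(x, y) ≡ 0 (mod 7); the common zeros in that column are the intersection.
  x = 0: f ≡ 0 at y ∈ ∅; g ≡ 0 at y ∈ {1, 5}; common: ∅.
  x = 1: f ≡ 0 at y ∈ ∅; g ≡ 0 at y ∈ ∅; common: ∅.
  x = 2: f ≡ 0 at y ∈ {3, 4}; g ≡ 0 at y ∈ {1, 5}; common: ∅.
  x = 3: f ≡ 0 at y ∈ {3}; g ≡ 0 at y ∈ {2, 4}; common: ∅.
  x = 4: f ≡ 0 at y ∈ {6}; g ≡ 0 at y ∈ ∅; common: ∅.
  x = 5: f ≡ 0 at y ∈ {5, 6}; g ≡ 0 at y ∈ ∅; common: ∅.
  x = 6: f ≡ 0 at y ∈ ∅; g ≡ 0 at y ∈ {2, 4}; common: ∅.
Collecting: common zeros = ∅, so the count is 0.
Comparison with the Bézout bound: 0 ≤ 4 = deg(f)·deg(g), as expected for curves with no common component (the affine F_7-count falls short of the bound because intersections may lie at infinity, over extension fields, or carry multiplicity).


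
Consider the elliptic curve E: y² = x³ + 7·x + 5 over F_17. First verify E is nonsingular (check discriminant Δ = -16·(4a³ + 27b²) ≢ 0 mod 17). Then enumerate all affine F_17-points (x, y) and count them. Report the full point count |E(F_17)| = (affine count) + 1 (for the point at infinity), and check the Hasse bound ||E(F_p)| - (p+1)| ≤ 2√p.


Affine points = {(1, 8), (1, 9), (3, 6), (3, 11), (6, 5), (6, 12), (9, 7), (9, 10), (10, 2), (10, 15), (11, 6), (11, 11), (12, 7), (12, 10), (13, 7), (13, 10), (14, 5), (14, 12), (15, 0)}; affine count = 19; |E(F_17)| = 20.

Discriminant check: Δ ∝ 4a³ + 27b² = 4·7³ + 27·5² = 4·343 + 27·25 ≡ 7 (mod 17). Nonzero ⇒ E is nonsingular.
For each x ∈ F_17, compute rhs = x³ + 7·x + 5 mod 17, then count y ∈ F_17 with y² ≡ rhs.
  x = 0: rhs = 5, matching y values: none (0 points).
  x = 1: rhs = 13, matching y values: 8, 9 (2 points).
  x = 2: rhs = 10, matching y values: none (0 points).
  x = 3: rhs = 2, matching y values: 6, 11 (2 points).
  x = 4: rhs = 12, matching y values: none (0 points).
  x = 5: rhs = 12, matching y values: none (0 points).
  x = 6: rhs = 8, matching y values: 5, 12 (2 points).
  x = 7: rhs = 6, matching y values: none (0 points).
  x = 8: rhs = 12, matching y values: none (0 points).
  x = 9: rhs = 15, matching y values: 7, 10 (2 points).
  x = 10: rhs = 4, matching y values: 2, 15 (2 points).
  x = 11: rhs = 2, matching y values: 6, 11 (2 points).
  x = 12: rhs = 15, matching y values: 7, 10 (2 points).
  x = 13: rhs = 15, matching y values: 7, 10 (2 points).
  x = 14: rhs = 8, matching y values: 5, 12 (2 points).
  x = 15: rhs = 0, matching y values: 0 (1 points).
  x = 16: rhs = 14, matching y values: none (0 points).
Total affine count: 19.
Full point count |E(F_17)| = 19 + 1 = 20.
Hasse bound: |20 − (17+1)| = |2| = 2 ≤ 2√17 ≈ 8.2462 ✓.


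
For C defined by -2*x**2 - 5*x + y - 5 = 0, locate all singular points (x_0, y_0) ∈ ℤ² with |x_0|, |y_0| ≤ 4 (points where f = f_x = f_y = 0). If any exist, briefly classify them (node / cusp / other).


No singular points in the scanned grid; C is smooth there.

Compute partial derivatives:
  f_x = -4*x - 5.
  f_y = 1.
f_y = 1 is a nonzero constant, so f_y never vanishes: no point (x, y) can satisfy f = f_x = f_y = 0. In particular no (x, y) ∈ {−4, ..., 4}² is singular; the curve is smooth.


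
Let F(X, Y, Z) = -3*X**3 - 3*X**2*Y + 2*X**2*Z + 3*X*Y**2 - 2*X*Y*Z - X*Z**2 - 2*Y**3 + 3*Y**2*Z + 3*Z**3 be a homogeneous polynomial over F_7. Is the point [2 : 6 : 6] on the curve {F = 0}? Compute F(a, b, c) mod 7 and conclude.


F(2,6,6) ≡ 4 (mod 7); P is NOT on the curve.

Evaluate F(2, 6, 6) term-by-term (mod 7).
  -3*X**3 ↦ -3·8·1·1 = -24
  -3*X**2*Y ↦ -3·4·6·1 = -72
  2*X**2*Z ↦ 2·4·1·6 = 48
  3*X*Y**2 ↦ 3·2·36·1 = 216
  -2*X*Y*Z ↦ -2·2·6·6 = -144
  -X*Z**2 ↦ -1·2·1·36 = -72
  -2*Y**3 ↦ -2·1·216·1 = -432
  3*Y**2*Z ↦ 3·1·36·6 = 648
  3*Z**3 ↦ 3·1·1·216 = 648
Sum: F(2, 6, 6) = (-24) + (-72) + (48) + (216) + (-144) + (-72) + (-432) + (648) + (648) = 816.
Reducing mod 7: 816 ≡ 4 (mod 7).
Since F(a, b, c) ≡ 4 ≠ 0 (mod 7), P does NOT lie on the curve.


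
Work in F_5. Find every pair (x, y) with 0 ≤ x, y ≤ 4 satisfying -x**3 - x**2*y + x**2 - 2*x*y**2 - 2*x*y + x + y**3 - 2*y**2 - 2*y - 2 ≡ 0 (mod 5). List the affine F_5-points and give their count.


Affine F_5-points: {(0, 1), (1, 3), (2, 2), (3, 2), (4, 2)}; count = 5.

For each of the 25 pairs (x, y) ∈ F_5², evaluate f(x, y) mod 5. Record the zeros.
  x = 0: [0↦3, 1↦0, 2↦4, 3↦1, 4↦2]  zeros at y ∈ {1}
  x = 1: [0↦4, 1↦1, 2↦1, 3↦0, 4↦4]  zeros at y ∈ {3}
  x = 2: [0↦1, 1↦1, 2↦0, 3↦4, 4↦4]  zeros at y ∈ {2}
  x = 3: [0↦3, 1↦4, 2↦0, 3↦2, 4↦1]  zeros at y ∈ {2}
  x = 4: [0↦4, 1↦4, 2↦0, 3↦3, 4↦4]  zeros at y ∈ {2}
Collecting zeros: affine points = {(0, 1), (1, 3), (2, 2), (3, 2), (4, 2)}.
Total count |C(F_5)_aff| = 5.
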